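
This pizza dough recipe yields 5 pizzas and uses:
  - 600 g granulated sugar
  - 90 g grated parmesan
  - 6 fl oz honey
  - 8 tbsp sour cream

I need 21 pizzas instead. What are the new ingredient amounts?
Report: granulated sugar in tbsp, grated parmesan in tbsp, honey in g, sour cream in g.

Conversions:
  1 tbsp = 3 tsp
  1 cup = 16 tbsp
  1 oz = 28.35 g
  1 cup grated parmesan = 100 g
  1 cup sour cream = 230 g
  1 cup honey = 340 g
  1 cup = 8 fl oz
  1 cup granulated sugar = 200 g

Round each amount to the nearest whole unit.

granulated sugar: 202 tbsp; grated parmesan: 60 tbsp; honey: 1071 g; sour cream: 483 g

Scaling factor: 21/5 = 4.2.
granulated sugar: 600 g × 21/5 ÷ 200 g/cup × 16 tbsp/cup ≈ 202 tbsp
grated parmesan: 90 g × 21/5 ÷ 100 g/cup × 16 tbsp/cup ≈ 60 tbsp
honey: 6 fl oz × 21/5 ÷ 8 fl oz/cup × 340 g/cup = 1071 g
sour cream: 8 tbsp × 21/5 ÷ 16 tbsp/cup × 230 g/cup = 483 g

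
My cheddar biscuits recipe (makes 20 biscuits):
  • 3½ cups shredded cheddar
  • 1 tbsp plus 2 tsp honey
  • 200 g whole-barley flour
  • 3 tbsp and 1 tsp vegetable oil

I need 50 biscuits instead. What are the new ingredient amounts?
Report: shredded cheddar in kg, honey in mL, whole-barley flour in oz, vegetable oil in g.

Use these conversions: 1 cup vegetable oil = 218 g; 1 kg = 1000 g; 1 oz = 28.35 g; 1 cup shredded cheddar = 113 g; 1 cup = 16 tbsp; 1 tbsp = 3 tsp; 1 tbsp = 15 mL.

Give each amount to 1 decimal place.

Scaling factor: 50/20 = 5/2 = 2.5.
shredded cheddar: 3.5 cup × 5/2 × 113 g/cup ÷ 1000 g/kg ≈ 1.0 kg
honey: (1 tbsp + 2 tsp = 5/3 tbsp) × 5/2 × 15 mL/tbsp = 62.5 mL
whole-barley flour: 200 g × 5/2 ÷ 28.35 g/oz ≈ 17.6 oz
vegetable oil: (3 tbsp + 1 tsp = 10/3 tbsp) × 5/2 ÷ 16 tbsp/cup × 218 g/cup ≈ 113.5 g

shredded cheddar: 1.0 kg; honey: 62.5 mL; whole-barley flour: 17.6 oz; vegetable oil: 113.5 g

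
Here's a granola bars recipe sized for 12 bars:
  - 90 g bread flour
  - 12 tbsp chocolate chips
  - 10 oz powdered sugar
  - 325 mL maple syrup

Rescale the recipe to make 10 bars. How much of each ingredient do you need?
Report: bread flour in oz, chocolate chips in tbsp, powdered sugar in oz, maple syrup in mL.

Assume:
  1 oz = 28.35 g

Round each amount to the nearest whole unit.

Scaling factor: 10/12 = 5/6.
bread flour: 90 g × 5/6 ÷ 28.35 g/oz ≈ 3 oz
chocolate chips: 12 tbsp × 5/6 = 10 tbsp
powdered sugar: 10 oz × 5/6 ≈ 8 oz
maple syrup: 325 mL × 5/6 ≈ 271 mL

bread flour: 3 oz; chocolate chips: 10 tbsp; powdered sugar: 8 oz; maple syrup: 271 mL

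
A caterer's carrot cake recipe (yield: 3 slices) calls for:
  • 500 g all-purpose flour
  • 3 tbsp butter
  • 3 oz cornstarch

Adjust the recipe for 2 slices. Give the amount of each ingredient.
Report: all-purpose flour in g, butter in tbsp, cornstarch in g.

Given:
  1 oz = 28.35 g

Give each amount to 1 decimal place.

all-purpose flour: 333.3 g; butter: 2.0 tbsp; cornstarch: 56.7 g

Scaling factor: 2/3.
all-purpose flour: 500 g × 2/3 ≈ 333.3 g
butter: 3 tbsp × 2/3 = 2.0 tbsp
cornstarch: 3 oz × 2/3 × 28.35 g/oz = 56.7 g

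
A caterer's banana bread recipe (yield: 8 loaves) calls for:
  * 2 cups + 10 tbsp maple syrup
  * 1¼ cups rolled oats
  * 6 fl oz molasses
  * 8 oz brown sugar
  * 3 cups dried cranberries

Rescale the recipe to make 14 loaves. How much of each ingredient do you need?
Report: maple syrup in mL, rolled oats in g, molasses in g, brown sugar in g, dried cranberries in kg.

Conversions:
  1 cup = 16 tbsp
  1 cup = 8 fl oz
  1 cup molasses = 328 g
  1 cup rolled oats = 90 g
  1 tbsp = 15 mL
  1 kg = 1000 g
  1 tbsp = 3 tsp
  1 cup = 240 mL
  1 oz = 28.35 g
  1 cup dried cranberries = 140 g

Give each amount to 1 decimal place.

Scaling factor: 14/8 = 7/4 = 1.75.
maple syrup: (2 cup + 10 tbsp = 2.625 cup) × 7/4 × 240 mL/cup = 1102.5 mL
rolled oats: 1.25 cup × 7/4 × 90 g/cup ≈ 196.9 g
molasses: 6 fl oz × 7/4 ÷ 8 fl oz/cup × 328 g/cup = 430.5 g
brown sugar: 8 oz × 7/4 × 28.35 g/oz = 396.9 g
dried cranberries: 3 cup × 7/4 × 140 g/cup ÷ 1000 g/kg ≈ 0.7 kg

maple syrup: 1102.5 mL; rolled oats: 196.9 g; molasses: 430.5 g; brown sugar: 396.9 g; dried cranberries: 0.7 kg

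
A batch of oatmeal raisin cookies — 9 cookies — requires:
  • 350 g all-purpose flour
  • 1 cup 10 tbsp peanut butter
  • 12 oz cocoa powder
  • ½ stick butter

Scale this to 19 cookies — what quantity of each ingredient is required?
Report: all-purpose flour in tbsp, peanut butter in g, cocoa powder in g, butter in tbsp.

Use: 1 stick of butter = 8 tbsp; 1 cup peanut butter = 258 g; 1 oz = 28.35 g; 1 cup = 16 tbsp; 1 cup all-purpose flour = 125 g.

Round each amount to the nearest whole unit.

Scaling factor: 19/9.
all-purpose flour: 350 g × 19/9 ÷ 125 g/cup × 16 tbsp/cup ≈ 95 tbsp
peanut butter: (1 cup + 10 tbsp = 1.625 cup) × 19/9 × 258 g/cup ≈ 885 g
cocoa powder: 12 oz × 19/9 × 28.35 g/oz ≈ 718 g
butter: 0.5 stick × 19/9 × 8 tbsp/stick ≈ 8 tbsp

all-purpose flour: 95 tbsp; peanut butter: 885 g; cocoa powder: 718 g; butter: 8 tbsp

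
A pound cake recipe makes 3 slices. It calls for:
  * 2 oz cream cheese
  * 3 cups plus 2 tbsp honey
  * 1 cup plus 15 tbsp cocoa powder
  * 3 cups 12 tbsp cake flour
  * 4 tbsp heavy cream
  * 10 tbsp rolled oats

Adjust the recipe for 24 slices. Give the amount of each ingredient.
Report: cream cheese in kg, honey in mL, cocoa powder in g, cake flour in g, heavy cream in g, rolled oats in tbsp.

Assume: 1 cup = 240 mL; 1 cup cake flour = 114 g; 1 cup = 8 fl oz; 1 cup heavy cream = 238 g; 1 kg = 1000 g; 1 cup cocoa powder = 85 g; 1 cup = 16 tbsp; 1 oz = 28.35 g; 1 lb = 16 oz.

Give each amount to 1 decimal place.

cream cheese: 0.5 kg; honey: 6000.0 mL; cocoa powder: 1317.5 g; cake flour: 3420.0 g; heavy cream: 476.0 g; rolled oats: 80.0 tbsp

Scaling factor: 24/3 = 8.
cream cheese: 2 oz × 8 × 28.35 g/oz ÷ 1000 g/kg ≈ 0.5 kg
honey: (3 cup + 2 tbsp = 3.125 cup) × 8 × 240 mL/cup = 6000.0 mL
cocoa powder: (1 cup + 15 tbsp = 1.9375 cup) × 8 × 85 g/cup = 1317.5 g
cake flour: (3 cup + 12 tbsp = 3.75 cup) × 8 × 114 g/cup = 3420.0 g
heavy cream: 4 tbsp × 8 ÷ 16 tbsp/cup × 238 g/cup = 476.0 g
rolled oats: 10 tbsp × 8 = 80.0 tbsp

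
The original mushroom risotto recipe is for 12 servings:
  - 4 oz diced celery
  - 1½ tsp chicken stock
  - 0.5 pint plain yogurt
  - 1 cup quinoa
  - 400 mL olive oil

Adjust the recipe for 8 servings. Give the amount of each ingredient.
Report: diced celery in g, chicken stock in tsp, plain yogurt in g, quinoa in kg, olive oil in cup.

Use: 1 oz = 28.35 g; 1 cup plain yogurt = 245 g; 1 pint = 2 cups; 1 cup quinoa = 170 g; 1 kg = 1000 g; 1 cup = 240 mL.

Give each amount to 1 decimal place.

diced celery: 75.6 g; chicken stock: 1.0 tsp; plain yogurt: 163.3 g; quinoa: 0.1 kg; olive oil: 1.1 cup

Scaling factor: 8/12 = 2/3.
diced celery: 4 oz × 2/3 × 28.35 g/oz = 75.6 g
chicken stock: 1.5 tsp × 2/3 = 1.0 tsp
plain yogurt: 0.5 pint × 2/3 × 2 cup/pint × 245 g/cup ≈ 163.3 g
quinoa: 1 cup × 2/3 × 170 g/cup ÷ 1000 g/kg ≈ 0.1 kg
olive oil: 400 mL × 2/3 ÷ 240 mL/cup ≈ 1.1 cup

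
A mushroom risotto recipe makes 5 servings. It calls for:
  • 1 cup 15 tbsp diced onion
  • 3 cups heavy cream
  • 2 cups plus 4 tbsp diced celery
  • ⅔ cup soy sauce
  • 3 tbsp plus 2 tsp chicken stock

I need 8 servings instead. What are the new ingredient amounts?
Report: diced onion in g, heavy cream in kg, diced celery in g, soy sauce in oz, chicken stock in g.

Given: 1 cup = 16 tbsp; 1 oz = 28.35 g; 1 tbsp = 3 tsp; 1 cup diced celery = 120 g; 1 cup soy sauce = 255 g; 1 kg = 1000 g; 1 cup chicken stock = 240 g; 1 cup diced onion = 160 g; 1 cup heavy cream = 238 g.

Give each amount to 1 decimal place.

diced onion: 496.0 g; heavy cream: 1.1 kg; diced celery: 432.0 g; soy sauce: 9.6 oz; chicken stock: 88.0 g

Scaling factor: 8/5 = 1.6.
diced onion: (1 cup + 15 tbsp = 1.9375 cup) × 8/5 × 160 g/cup = 496.0 g
heavy cream: 3 cup × 8/5 × 238 g/cup ÷ 1000 g/kg ≈ 1.1 kg
diced celery: (2 cup + 4 tbsp = 2.25 cup) × 8/5 × 120 g/cup = 432.0 g
soy sauce: 2/3 cup × 8/5 × 255 g/cup ÷ 28.35 g/oz ≈ 9.6 oz
chicken stock: (3 tbsp + 2 tsp = 11/3 tbsp) × 8/5 ÷ 16 tbsp/cup × 240 g/cup = 88.0 g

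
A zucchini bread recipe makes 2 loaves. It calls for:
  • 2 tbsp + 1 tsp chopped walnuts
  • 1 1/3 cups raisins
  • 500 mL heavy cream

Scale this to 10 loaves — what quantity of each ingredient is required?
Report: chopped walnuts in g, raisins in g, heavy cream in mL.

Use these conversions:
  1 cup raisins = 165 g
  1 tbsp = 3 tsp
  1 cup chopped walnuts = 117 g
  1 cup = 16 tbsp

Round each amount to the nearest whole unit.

Scaling factor: 10/2 = 5.
chopped walnuts: (2 tbsp + 1 tsp = 7/3 tbsp) × 5 ÷ 16 tbsp/cup × 117 g/cup ≈ 85 g
raisins: 4/3 cup × 5 × 165 g/cup = 1100 g
heavy cream: 500 mL × 5 = 2500 mL

chopped walnuts: 85 g; raisins: 1100 g; heavy cream: 2500 mL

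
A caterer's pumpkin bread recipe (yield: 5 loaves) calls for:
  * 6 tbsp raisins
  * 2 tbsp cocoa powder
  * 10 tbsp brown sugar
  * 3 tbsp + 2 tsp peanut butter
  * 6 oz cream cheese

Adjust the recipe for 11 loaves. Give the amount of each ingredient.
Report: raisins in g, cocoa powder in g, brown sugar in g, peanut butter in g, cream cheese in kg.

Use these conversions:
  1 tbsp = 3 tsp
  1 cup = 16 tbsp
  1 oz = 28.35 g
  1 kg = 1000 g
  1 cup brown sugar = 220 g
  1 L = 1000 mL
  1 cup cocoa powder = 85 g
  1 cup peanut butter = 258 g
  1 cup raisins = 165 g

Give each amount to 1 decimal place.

raisins: 136.1 g; cocoa powder: 23.4 g; brown sugar: 302.5 g; peanut butter: 130.1 g; cream cheese: 0.4 kg

Scaling factor: 11/5 = 2.2.
raisins: 6 tbsp × 11/5 ÷ 16 tbsp/cup × 165 g/cup ≈ 136.1 g
cocoa powder: 2 tbsp × 11/5 ÷ 16 tbsp/cup × 85 g/cup ≈ 23.4 g
brown sugar: 10 tbsp × 11/5 ÷ 16 tbsp/cup × 220 g/cup = 302.5 g
peanut butter: (3 tbsp + 2 tsp = 11/3 tbsp) × 11/5 ÷ 16 tbsp/cup × 258 g/cup ≈ 130.1 g
cream cheese: 6 oz × 11/5 × 28.35 g/oz ÷ 1000 g/kg ≈ 0.4 kg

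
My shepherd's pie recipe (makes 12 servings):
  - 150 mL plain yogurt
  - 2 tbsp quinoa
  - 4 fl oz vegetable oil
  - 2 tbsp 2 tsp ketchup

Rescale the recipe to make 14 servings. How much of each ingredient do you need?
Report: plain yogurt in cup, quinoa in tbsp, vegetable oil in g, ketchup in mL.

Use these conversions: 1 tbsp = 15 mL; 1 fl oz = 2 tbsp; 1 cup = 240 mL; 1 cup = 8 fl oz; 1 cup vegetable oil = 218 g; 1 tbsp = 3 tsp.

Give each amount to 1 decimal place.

Scaling factor: 14/12 = 7/6.
plain yogurt: 150 mL × 7/6 ÷ 240 mL/cup ≈ 0.7 cup
quinoa: 2 tbsp × 7/6 ≈ 2.3 tbsp
vegetable oil: 4 fl oz × 7/6 ÷ 8 fl oz/cup × 218 g/cup ≈ 127.2 g
ketchup: (2 tbsp + 2 tsp = 8/3 tbsp) × 7/6 × 15 mL/tbsp ≈ 46.7 mL

plain yogurt: 0.7 cup; quinoa: 2.3 tbsp; vegetable oil: 127.2 g; ketchup: 46.7 mL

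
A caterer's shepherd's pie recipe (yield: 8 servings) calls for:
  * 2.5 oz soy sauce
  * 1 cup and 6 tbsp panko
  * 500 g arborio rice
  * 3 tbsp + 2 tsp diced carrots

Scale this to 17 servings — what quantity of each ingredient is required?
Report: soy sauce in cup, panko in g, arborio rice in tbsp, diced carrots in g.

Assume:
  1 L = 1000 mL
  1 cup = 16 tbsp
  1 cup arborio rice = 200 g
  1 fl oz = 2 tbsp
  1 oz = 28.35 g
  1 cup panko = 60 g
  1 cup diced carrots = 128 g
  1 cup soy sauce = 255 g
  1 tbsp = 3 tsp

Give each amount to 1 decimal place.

Scaling factor: 17/8 = 2.125.
soy sauce: 2.5 oz × 17/8 × 28.35 g/oz ÷ 255 g/cup ≈ 0.6 cup
panko: (1 cup + 6 tbsp = 1.375 cup) × 17/8 × 60 g/cup ≈ 175.3 g
arborio rice: 500 g × 17/8 ÷ 200 g/cup × 16 tbsp/cup = 85.0 tbsp
diced carrots: (3 tbsp + 2 tsp = 11/3 tbsp) × 17/8 ÷ 16 tbsp/cup × 128 g/cup ≈ 62.3 g

soy sauce: 0.6 cup; panko: 175.3 g; arborio rice: 85.0 tbsp; diced carrots: 62.3 g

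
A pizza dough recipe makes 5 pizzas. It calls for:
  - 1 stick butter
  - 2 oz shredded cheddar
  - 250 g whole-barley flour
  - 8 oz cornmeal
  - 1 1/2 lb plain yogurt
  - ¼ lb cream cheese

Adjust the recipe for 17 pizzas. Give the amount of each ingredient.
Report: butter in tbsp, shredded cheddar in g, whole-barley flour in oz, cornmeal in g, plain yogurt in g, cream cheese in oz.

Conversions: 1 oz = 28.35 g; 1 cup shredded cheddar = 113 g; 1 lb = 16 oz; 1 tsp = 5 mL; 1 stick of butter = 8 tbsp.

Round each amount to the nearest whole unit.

Scaling factor: 17/5 = 3.4.
butter: 1 stick × 17/5 × 8 tbsp/stick ≈ 27 tbsp
shredded cheddar: 2 oz × 17/5 × 28.35 g/oz ≈ 193 g
whole-barley flour: 250 g × 17/5 ÷ 28.35 g/oz ≈ 30 oz
cornmeal: 8 oz × 17/5 × 28.35 g/oz ≈ 771 g
plain yogurt: 1.5 lb × 17/5 × 16 oz/lb × 28.35 g/oz ≈ 2313 g
cream cheese: 0.25 lb × 17/5 × 16 oz/lb ≈ 14 oz

butter: 27 tbsp; shredded cheddar: 193 g; whole-barley flour: 30 oz; cornmeal: 771 g; plain yogurt: 2313 g; cream cheese: 14 oz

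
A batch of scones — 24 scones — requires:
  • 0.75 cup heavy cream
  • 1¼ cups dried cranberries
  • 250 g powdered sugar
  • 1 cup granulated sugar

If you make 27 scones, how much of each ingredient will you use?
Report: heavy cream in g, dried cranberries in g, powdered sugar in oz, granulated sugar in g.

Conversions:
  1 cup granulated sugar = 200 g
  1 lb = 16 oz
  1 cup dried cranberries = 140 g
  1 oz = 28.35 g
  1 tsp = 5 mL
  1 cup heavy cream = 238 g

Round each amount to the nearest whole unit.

Scaling factor: 27/24 = 9/8 = 1.125.
heavy cream: 0.75 cup × 9/8 × 238 g/cup ≈ 201 g
dried cranberries: 1.25 cup × 9/8 × 140 g/cup ≈ 197 g
powdered sugar: 250 g × 9/8 ÷ 28.35 g/oz ≈ 10 oz
granulated sugar: 1 cup × 9/8 × 200 g/cup = 225 g

heavy cream: 201 g; dried cranberries: 197 g; powdered sugar: 10 oz; granulated sugar: 225 g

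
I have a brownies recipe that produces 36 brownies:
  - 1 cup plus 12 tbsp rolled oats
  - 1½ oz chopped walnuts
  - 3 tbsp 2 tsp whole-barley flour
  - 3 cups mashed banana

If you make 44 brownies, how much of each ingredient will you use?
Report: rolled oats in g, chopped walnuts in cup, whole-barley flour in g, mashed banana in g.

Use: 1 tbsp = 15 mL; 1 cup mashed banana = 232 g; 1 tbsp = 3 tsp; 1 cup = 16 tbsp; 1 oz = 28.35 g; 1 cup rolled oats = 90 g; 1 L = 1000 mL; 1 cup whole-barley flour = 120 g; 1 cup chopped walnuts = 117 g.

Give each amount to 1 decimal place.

rolled oats: 192.5 g; chopped walnuts: 0.4 cup; whole-barley flour: 33.6 g; mashed banana: 850.7 g

Scaling factor: 44/36 = 11/9.
rolled oats: (1 cup + 12 tbsp = 1.75 cup) × 11/9 × 90 g/cup = 192.5 g
chopped walnuts: 1.5 oz × 11/9 × 28.35 g/oz ÷ 117 g/cup ≈ 0.4 cup
whole-barley flour: (3 tbsp + 2 tsp = 11/3 tbsp) × 11/9 ÷ 16 tbsp/cup × 120 g/cup ≈ 33.6 g
mashed banana: 3 cup × 11/9 × 232 g/cup ≈ 850.7 g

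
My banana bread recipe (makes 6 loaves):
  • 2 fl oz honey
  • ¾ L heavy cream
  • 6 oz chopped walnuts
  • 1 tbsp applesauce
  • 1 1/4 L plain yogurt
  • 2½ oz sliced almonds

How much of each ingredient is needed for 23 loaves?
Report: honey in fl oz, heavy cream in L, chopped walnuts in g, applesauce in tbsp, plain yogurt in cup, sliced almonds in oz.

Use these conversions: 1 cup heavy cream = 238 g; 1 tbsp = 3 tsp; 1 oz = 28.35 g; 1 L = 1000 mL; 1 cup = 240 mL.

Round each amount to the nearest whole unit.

honey: 8 fl oz; heavy cream: 3 L; chopped walnuts: 652 g; applesauce: 4 tbsp; plain yogurt: 20 cup; sliced almonds: 10 oz

Scaling factor: 23/6.
honey: 2 fl oz × 23/6 ≈ 8 fl oz
heavy cream: 0.75 L × 23/6 ≈ 3 L
chopped walnuts: 6 oz × 23/6 × 28.35 g/oz ≈ 652 g
applesauce: 1 tbsp × 23/6 ≈ 4 tbsp
plain yogurt: 1.25 L × 23/6 × 1000 mL/L ÷ 240 mL/cup ≈ 20 cup
sliced almonds: 2.5 oz × 23/6 ≈ 10 oz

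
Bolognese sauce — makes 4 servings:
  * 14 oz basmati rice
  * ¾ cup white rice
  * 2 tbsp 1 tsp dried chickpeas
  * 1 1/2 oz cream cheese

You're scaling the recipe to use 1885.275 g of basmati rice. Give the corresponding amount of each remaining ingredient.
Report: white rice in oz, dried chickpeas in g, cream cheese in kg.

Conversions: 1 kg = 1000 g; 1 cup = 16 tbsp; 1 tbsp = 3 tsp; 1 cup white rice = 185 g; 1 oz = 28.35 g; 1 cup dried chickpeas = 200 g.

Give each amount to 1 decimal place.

The original recipe has 396.9 g of basmati rice, so the scaling factor is 1885.275 ÷ 396.9 = 19/4 = 4.75.
white rice: 0.75 cup × 19/4 × 185 g/cup ÷ 28.35 g/oz ≈ 23.2 oz
dried chickpeas: (2 tbsp + 1 tsp = 7/3 tbsp) × 19/4 ÷ 16 tbsp/cup × 200 g/cup ≈ 138.5 g
cream cheese: 1.5 oz × 19/4 × 28.35 g/oz ÷ 1000 g/kg ≈ 0.2 kg

white rice: 23.2 oz; dried chickpeas: 138.5 g; cream cheese: 0.2 kg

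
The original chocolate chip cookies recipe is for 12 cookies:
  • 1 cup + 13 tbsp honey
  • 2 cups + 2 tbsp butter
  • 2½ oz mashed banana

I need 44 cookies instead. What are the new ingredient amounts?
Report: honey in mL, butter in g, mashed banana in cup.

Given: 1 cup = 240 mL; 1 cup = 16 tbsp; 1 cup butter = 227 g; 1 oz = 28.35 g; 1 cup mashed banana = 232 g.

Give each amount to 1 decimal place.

Scaling factor: 44/12 = 11/3.
honey: (1 cup + 13 tbsp = 1.8125 cup) × 11/3 × 240 mL/cup = 1595.0 mL
butter: (2 cup + 2 tbsp = 2.125 cup) × 11/3 × 227 g/cup ≈ 1768.7 g
mashed banana: 2.5 oz × 11/3 × 28.35 g/oz ÷ 232 g/cup ≈ 1.1 cup

honey: 1595.0 mL; butter: 1768.7 g; mashed banana: 1.1 cup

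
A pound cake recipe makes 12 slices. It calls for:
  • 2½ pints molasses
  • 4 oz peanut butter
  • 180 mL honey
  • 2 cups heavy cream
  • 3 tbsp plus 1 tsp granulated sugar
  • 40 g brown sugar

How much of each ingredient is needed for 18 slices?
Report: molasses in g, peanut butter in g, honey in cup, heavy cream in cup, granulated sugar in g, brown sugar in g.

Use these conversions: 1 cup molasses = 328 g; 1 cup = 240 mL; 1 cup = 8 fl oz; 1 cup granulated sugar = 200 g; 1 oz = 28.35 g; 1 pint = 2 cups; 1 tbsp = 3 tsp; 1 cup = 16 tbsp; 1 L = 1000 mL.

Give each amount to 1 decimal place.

Scaling factor: 18/12 = 3/2 = 1.5.
molasses: 2.5 pint × 3/2 × 2 cup/pint × 328 g/cup = 2460.0 g
peanut butter: 4 oz × 3/2 × 28.35 g/oz = 170.1 g
honey: 180 mL × 3/2 ÷ 240 mL/cup ≈ 1.1 cup
heavy cream: 2 cup × 3/2 = 3.0 cup
granulated sugar: (3 tbsp + 1 tsp = 10/3 tbsp) × 3/2 ÷ 16 tbsp/cup × 200 g/cup = 62.5 g
brown sugar: 40 g × 3/2 = 60.0 g

molasses: 2460.0 g; peanut butter: 170.1 g; honey: 1.1 cup; heavy cream: 3.0 cup; granulated sugar: 62.5 g; brown sugar: 60.0 g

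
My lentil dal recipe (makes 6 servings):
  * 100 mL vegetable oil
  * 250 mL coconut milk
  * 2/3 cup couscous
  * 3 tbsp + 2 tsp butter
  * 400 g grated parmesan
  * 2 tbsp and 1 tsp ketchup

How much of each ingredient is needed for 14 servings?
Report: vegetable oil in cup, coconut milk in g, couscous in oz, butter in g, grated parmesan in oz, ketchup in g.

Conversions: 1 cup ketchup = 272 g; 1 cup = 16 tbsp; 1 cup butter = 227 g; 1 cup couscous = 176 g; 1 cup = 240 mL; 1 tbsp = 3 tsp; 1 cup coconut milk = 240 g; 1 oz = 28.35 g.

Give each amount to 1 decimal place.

Scaling factor: 14/6 = 7/3.
vegetable oil: 100 mL × 7/3 ÷ 240 mL/cup ≈ 1.0 cup
coconut milk: 250 mL × 7/3 ÷ 240 mL/cup × 240 g/cup ≈ 583.3 g
couscous: 2/3 cup × 7/3 × 176 g/cup ÷ 28.35 g/oz ≈ 9.7 oz
butter: (3 tbsp + 2 tsp = 11/3 tbsp) × 7/3 ÷ 16 tbsp/cup × 227 g/cup ≈ 121.4 g
grated parmesan: 400 g × 7/3 ÷ 28.35 g/oz ≈ 32.9 oz
ketchup: (2 tbsp + 1 tsp = 7/3 tbsp) × 7/3 ÷ 16 tbsp/cup × 272 g/cup ≈ 92.6 g

vegetable oil: 1.0 cup; coconut milk: 583.3 g; couscous: 9.7 oz; butter: 121.4 g; grated parmesan: 32.9 oz; ketchup: 92.6 g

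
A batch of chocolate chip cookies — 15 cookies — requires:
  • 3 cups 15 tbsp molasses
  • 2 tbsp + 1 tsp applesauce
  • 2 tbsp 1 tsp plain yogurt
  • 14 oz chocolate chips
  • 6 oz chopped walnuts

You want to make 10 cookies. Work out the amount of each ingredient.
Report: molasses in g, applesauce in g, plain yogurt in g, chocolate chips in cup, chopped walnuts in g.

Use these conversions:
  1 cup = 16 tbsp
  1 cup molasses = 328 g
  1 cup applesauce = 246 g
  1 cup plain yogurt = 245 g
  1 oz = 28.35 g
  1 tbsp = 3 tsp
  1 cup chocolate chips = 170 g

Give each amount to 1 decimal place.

Scaling factor: 10/15 = 2/3.
molasses: (3 cup + 15 tbsp = 3.9375 cup) × 2/3 × 328 g/cup = 861.0 g
applesauce: (2 tbsp + 1 tsp = 7/3 tbsp) × 2/3 ÷ 16 tbsp/cup × 246 g/cup ≈ 23.9 g
plain yogurt: (2 tbsp + 1 tsp = 7/3 tbsp) × 2/3 ÷ 16 tbsp/cup × 245 g/cup ≈ 23.8 g
chocolate chips: 14 oz × 2/3 × 28.35 g/oz ÷ 170 g/cup ≈ 1.6 cup
chopped walnuts: 6 oz × 2/3 × 28.35 g/oz = 113.4 g

molasses: 861.0 g; applesauce: 23.9 g; plain yogurt: 23.8 g; chocolate chips: 1.6 cup; chopped walnuts: 113.4 g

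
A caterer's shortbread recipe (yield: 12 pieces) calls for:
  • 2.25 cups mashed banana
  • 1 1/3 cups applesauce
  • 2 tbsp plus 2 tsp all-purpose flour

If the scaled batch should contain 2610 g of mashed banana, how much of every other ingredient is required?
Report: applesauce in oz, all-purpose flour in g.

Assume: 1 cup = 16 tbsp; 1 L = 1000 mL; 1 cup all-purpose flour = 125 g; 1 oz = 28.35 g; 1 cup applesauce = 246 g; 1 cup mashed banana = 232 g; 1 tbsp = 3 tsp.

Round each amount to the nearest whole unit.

applesauce: 58 oz; all-purpose flour: 104 g

The original recipe has 522 g of mashed banana, so the scaling factor is 2610 ÷ 522 = 5.
applesauce: 4/3 cup × 5 × 246 g/cup ÷ 28.35 g/oz ≈ 58 oz
all-purpose flour: (2 tbsp + 2 tsp = 8/3 tbsp) × 5 ÷ 16 tbsp/cup × 125 g/cup ≈ 104 g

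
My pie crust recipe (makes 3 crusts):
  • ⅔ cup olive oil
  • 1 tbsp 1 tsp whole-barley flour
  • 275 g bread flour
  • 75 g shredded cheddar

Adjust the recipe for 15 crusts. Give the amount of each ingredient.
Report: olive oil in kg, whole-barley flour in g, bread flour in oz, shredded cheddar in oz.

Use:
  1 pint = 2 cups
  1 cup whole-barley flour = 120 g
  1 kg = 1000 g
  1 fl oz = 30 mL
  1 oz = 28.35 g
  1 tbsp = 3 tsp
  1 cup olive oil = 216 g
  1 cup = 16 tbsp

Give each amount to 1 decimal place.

olive oil: 0.7 kg; whole-barley flour: 50.0 g; bread flour: 48.5 oz; shredded cheddar: 13.2 oz

Scaling factor: 15/3 = 5.
olive oil: 2/3 cup × 5 × 216 g/cup ÷ 1000 g/kg ≈ 0.7 kg
whole-barley flour: (1 tbsp + 1 tsp = 4/3 tbsp) × 5 ÷ 16 tbsp/cup × 120 g/cup = 50.0 g
bread flour: 275 g × 5 ÷ 28.35 g/oz ≈ 48.5 oz
shredded cheddar: 75 g × 5 ÷ 28.35 g/oz ≈ 13.2 oz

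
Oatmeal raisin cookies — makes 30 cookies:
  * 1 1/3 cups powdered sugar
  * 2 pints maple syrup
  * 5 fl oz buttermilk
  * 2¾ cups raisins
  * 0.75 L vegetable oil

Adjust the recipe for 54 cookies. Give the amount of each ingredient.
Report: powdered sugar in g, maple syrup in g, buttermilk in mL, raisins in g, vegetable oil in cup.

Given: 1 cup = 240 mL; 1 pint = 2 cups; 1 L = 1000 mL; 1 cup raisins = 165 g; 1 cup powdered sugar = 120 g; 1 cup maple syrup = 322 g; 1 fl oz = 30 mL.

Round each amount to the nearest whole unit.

powdered sugar: 288 g; maple syrup: 2318 g; buttermilk: 270 mL; raisins: 817 g; vegetable oil: 6 cup

Scaling factor: 54/30 = 9/5 = 1.8.
powdered sugar: 4/3 cup × 9/5 × 120 g/cup = 288 g
maple syrup: 2 pint × 9/5 × 2 cup/pint × 322 g/cup ≈ 2318 g
buttermilk: 5 fl oz × 9/5 × 30 mL/fl oz = 270 mL
raisins: 2.75 cup × 9/5 × 165 g/cup ≈ 817 g
vegetable oil: 0.75 L × 9/5 × 1000 mL/L ÷ 240 mL/cup ≈ 6 cup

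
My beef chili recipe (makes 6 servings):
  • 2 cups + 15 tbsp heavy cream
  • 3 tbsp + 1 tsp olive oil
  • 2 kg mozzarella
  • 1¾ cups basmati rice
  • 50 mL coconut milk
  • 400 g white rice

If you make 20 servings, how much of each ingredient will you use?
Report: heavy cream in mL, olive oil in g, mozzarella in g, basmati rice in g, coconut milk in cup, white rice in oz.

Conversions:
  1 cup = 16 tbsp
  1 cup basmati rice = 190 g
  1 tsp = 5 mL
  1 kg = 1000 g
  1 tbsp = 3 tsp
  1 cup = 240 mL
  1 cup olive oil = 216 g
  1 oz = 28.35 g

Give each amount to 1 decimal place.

heavy cream: 2350.0 mL; olive oil: 150.0 g; mozzarella: 6666.7 g; basmati rice: 1108.3 g; coconut milk: 0.7 cup; white rice: 47.0 oz

Scaling factor: 20/6 = 10/3.
heavy cream: (2 cup + 15 tbsp = 2.9375 cup) × 10/3 × 240 mL/cup = 2350.0 mL
olive oil: (3 tbsp + 1 tsp = 10/3 tbsp) × 10/3 ÷ 16 tbsp/cup × 216 g/cup = 150.0 g
mozzarella: 2 kg × 10/3 × 1000 g/kg ≈ 6666.7 g
basmati rice: 1.75 cup × 10/3 × 190 g/cup ≈ 1108.3 g
coconut milk: 50 mL × 10/3 ÷ 240 mL/cup ≈ 0.7 cup
white rice: 400 g × 10/3 ÷ 28.35 g/oz ≈ 47.0 oz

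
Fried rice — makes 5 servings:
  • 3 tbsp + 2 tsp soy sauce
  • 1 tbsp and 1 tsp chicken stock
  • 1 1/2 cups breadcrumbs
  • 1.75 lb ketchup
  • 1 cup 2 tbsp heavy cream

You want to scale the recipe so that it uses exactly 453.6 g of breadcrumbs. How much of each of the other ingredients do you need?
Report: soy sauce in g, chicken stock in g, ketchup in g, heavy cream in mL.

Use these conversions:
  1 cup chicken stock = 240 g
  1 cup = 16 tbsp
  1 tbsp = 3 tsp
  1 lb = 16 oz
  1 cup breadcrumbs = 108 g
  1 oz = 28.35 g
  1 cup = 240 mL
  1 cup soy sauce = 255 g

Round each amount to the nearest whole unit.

The original recipe has 162 g of breadcrumbs, so the scaling factor is 453.6 ÷ 162 = 14/5 = 2.8.
soy sauce: (3 tbsp + 2 tsp = 11/3 tbsp) × 14/5 ÷ 16 tbsp/cup × 255 g/cup ≈ 164 g
chicken stock: (1 tbsp + 1 tsp = 4/3 tbsp) × 14/5 ÷ 16 tbsp/cup × 240 g/cup = 56 g
ketchup: 1.75 lb × 14/5 × 16 oz/lb × 28.35 g/oz ≈ 2223 g
heavy cream: (1 cup + 2 tbsp = 1.125 cup) × 14/5 × 240 mL/cup = 756 mL

soy sauce: 164 g; chicken stock: 56 g; ketchup: 2223 g; heavy cream: 756 mL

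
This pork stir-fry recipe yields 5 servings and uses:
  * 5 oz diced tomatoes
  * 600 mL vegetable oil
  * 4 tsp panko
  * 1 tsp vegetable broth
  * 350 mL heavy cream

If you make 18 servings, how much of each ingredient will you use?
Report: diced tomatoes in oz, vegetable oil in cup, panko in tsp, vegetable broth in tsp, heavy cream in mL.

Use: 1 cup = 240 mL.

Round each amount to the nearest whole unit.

diced tomatoes: 18 oz; vegetable oil: 9 cup; panko: 14 tsp; vegetable broth: 4 tsp; heavy cream: 1260 mL

Scaling factor: 18/5 = 3.6.
diced tomatoes: 5 oz × 18/5 = 18 oz
vegetable oil: 600 mL × 18/5 ÷ 240 mL/cup = 9 cup
panko: 4 tsp × 18/5 ≈ 14 tsp
vegetable broth: 1 tsp × 18/5 ≈ 4 tsp
heavy cream: 350 mL × 18/5 = 1260 mL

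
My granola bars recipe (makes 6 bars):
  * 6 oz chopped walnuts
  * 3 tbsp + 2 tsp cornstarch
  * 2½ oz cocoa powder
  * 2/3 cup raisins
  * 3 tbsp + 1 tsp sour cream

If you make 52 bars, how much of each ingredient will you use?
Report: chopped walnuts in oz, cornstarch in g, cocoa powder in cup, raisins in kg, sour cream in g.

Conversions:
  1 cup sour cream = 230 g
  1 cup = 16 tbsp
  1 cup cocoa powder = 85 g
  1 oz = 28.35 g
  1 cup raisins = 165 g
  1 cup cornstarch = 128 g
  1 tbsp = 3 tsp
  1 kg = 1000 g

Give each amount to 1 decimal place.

Scaling factor: 52/6 = 26/3.
chopped walnuts: 6 oz × 26/3 = 52.0 oz
cornstarch: (3 tbsp + 2 tsp = 11/3 tbsp) × 26/3 ÷ 16 tbsp/cup × 128 g/cup ≈ 254.2 g
cocoa powder: 2.5 oz × 26/3 × 28.35 g/oz ÷ 85 g/cup ≈ 7.2 cup
raisins: 2/3 cup × 26/3 × 165 g/cup ÷ 1000 g/kg ≈ 1.0 kg
sour cream: (3 tbsp + 1 tsp = 10/3 tbsp) × 26/3 ÷ 16 tbsp/cup × 230 g/cup ≈ 415.3 g

chopped walnuts: 52.0 oz; cornstarch: 254.2 g; cocoa powder: 7.2 cup; raisins: 1.0 kg; sour cream: 415.3 g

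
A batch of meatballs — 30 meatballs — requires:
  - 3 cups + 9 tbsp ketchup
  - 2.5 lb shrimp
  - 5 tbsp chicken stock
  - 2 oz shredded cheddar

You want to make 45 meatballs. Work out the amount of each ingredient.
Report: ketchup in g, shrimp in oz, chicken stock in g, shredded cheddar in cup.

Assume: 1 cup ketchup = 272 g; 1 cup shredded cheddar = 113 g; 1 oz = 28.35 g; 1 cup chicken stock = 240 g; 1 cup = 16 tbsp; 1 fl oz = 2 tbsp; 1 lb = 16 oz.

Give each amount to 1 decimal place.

Scaling factor: 45/30 = 3/2 = 1.5.
ketchup: (3 cup + 9 tbsp = 3.5625 cup) × 3/2 × 272 g/cup = 1453.5 g
shrimp: 2.5 lb × 3/2 × 16 oz/lb = 60.0 oz
chicken stock: 5 tbsp × 3/2 ÷ 16 tbsp/cup × 240 g/cup = 112.5 g
shredded cheddar: 2 oz × 3/2 × 28.35 g/oz ÷ 113 g/cup ≈ 0.8 cup

ketchup: 1453.5 g; shrimp: 60.0 oz; chicken stock: 112.5 g; shredded cheddar: 0.8 cup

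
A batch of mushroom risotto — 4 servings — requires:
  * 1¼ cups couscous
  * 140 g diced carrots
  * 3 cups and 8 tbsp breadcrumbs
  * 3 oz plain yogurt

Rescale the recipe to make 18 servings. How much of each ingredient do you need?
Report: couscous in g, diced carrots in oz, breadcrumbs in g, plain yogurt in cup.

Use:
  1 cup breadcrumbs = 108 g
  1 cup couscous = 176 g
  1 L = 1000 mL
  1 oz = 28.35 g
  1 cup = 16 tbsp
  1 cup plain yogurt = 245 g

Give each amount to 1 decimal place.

Scaling factor: 18/4 = 9/2 = 4.5.
couscous: 1.25 cup × 9/2 × 176 g/cup = 990.0 g
diced carrots: 140 g × 9/2 ÷ 28.35 g/oz ≈ 22.2 oz
breadcrumbs: (3 cup + 8 tbsp = 3.5 cup) × 9/2 × 108 g/cup = 1701.0 g
plain yogurt: 3 oz × 9/2 × 28.35 g/oz ÷ 245 g/cup ≈ 1.6 cup

couscous: 990.0 g; diced carrots: 22.2 oz; breadcrumbs: 1701.0 g; plain yogurt: 1.6 cup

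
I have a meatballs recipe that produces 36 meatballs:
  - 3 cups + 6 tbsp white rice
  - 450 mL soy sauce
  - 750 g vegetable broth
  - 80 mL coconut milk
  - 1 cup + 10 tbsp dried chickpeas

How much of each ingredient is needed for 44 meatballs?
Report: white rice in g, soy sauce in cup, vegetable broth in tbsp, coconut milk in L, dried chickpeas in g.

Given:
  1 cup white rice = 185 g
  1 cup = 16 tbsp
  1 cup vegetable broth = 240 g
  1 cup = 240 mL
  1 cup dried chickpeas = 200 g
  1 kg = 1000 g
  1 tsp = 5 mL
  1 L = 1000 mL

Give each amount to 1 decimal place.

Scaling factor: 44/36 = 11/9.
white rice: (3 cup + 6 tbsp = 3.375 cup) × 11/9 × 185 g/cup ≈ 763.1 g
soy sauce: 450 mL × 11/9 ÷ 240 mL/cup ≈ 2.3 cup
vegetable broth: 750 g × 11/9 ÷ 240 g/cup × 16 tbsp/cup ≈ 61.1 tbsp
coconut milk: 80 mL × 11/9 ÷ 1000 mL/L ≈ 0.1 L
dried chickpeas: (1 cup + 10 tbsp = 1.625 cup) × 11/9 × 200 g/cup ≈ 397.2 g

white rice: 763.1 g; soy sauce: 2.3 cup; vegetable broth: 61.1 tbsp; coconut milk: 0.1 L; dried chickpeas: 397.2 g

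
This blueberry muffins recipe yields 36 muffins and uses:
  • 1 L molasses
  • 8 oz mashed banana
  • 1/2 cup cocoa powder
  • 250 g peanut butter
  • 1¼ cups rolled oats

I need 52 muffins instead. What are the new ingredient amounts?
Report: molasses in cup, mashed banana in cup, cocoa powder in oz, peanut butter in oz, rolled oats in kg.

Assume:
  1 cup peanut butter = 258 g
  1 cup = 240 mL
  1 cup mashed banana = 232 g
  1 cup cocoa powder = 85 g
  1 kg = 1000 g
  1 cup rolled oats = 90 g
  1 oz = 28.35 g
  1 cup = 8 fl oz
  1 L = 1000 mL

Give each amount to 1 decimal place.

molasses: 6.0 cup; mashed banana: 1.4 cup; cocoa powder: 2.2 oz; peanut butter: 12.7 oz; rolled oats: 0.2 kg

Scaling factor: 52/36 = 13/9.
molasses: 1 L × 13/9 × 1000 mL/L ÷ 240 mL/cup ≈ 6.0 cup
mashed banana: 8 oz × 13/9 × 28.35 g/oz ÷ 232 g/cup ≈ 1.4 cup
cocoa powder: 0.5 cup × 13/9 × 85 g/cup ÷ 28.35 g/oz ≈ 2.2 oz
peanut butter: 250 g × 13/9 ÷ 28.35 g/oz ≈ 12.7 oz
rolled oats: 1.25 cup × 13/9 × 90 g/cup ÷ 1000 g/kg ≈ 0.2 kg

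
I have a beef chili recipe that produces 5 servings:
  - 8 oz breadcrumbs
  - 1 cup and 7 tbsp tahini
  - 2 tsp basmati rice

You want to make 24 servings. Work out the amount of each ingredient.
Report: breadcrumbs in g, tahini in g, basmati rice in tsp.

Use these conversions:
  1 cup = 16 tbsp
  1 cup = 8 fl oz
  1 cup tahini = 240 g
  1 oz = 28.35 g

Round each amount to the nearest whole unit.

breadcrumbs: 1089 g; tahini: 1656 g; basmati rice: 10 tsp

Scaling factor: 24/5 = 4.8.
breadcrumbs: 8 oz × 24/5 × 28.35 g/oz ≈ 1089 g
tahini: (1 cup + 7 tbsp = 1.4375 cup) × 24/5 × 240 g/cup = 1656 g
basmati rice: 2 tsp × 24/5 ≈ 10 tsp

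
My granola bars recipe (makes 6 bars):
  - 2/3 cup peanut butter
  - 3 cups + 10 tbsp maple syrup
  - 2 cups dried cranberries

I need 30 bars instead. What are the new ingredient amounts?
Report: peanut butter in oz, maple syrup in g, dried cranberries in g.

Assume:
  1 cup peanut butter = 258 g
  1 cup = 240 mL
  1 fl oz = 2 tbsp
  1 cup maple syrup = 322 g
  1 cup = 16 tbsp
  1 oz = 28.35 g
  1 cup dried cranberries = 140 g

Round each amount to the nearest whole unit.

peanut butter: 30 oz; maple syrup: 5836 g; dried cranberries: 1400 g

Scaling factor: 30/6 = 5.
peanut butter: 2/3 cup × 5 × 258 g/cup ÷ 28.35 g/oz ≈ 30 oz
maple syrup: (3 cup + 10 tbsp = 3.625 cup) × 5 × 322 g/cup ≈ 5836 g
dried cranberries: 2 cup × 5 × 140 g/cup = 1400 g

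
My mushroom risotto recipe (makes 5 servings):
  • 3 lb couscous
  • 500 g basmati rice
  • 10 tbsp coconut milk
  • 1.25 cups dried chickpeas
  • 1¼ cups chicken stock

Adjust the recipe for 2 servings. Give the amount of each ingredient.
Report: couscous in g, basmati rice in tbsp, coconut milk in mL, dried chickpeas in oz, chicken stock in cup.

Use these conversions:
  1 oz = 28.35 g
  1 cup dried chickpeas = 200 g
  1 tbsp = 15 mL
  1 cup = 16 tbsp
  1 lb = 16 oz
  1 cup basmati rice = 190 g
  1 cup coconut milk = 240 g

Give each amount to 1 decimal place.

Scaling factor: 2/5 = 0.4.
couscous: 3 lb × 2/5 × 16 oz/lb × 28.35 g/oz ≈ 544.3 g
basmati rice: 500 g × 2/5 ÷ 190 g/cup × 16 tbsp/cup ≈ 16.8 tbsp
coconut milk: 10 tbsp × 2/5 × 15 mL/tbsp = 60.0 mL
dried chickpeas: 1.25 cup × 2/5 × 200 g/cup ÷ 28.35 g/oz ≈ 3.5 oz
chicken stock: 1.25 cup × 2/5 = 0.5 cup

couscous: 544.3 g; basmati rice: 16.8 tbsp; coconut milk: 60.0 mL; dried chickpeas: 3.5 oz; chicken stock: 0.5 cup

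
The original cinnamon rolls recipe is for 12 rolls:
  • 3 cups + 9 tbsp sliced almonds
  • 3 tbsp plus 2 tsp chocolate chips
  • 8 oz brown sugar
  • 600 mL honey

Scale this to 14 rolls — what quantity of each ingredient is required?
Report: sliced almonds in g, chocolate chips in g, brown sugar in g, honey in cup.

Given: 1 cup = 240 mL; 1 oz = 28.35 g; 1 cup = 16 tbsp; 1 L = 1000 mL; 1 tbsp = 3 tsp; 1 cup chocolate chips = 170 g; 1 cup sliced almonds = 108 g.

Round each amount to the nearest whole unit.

sliced almonds: 449 g; chocolate chips: 45 g; brown sugar: 265 g; honey: 3 cup

Scaling factor: 14/12 = 7/6.
sliced almonds: (3 cup + 9 tbsp = 3.5625 cup) × 7/6 × 108 g/cup ≈ 449 g
chocolate chips: (3 tbsp + 2 tsp = 11/3 tbsp) × 7/6 ÷ 16 tbsp/cup × 170 g/cup ≈ 45 g
brown sugar: 8 oz × 7/6 × 28.35 g/oz ≈ 265 g
honey: 600 mL × 7/6 ÷ 240 mL/cup ≈ 3 cup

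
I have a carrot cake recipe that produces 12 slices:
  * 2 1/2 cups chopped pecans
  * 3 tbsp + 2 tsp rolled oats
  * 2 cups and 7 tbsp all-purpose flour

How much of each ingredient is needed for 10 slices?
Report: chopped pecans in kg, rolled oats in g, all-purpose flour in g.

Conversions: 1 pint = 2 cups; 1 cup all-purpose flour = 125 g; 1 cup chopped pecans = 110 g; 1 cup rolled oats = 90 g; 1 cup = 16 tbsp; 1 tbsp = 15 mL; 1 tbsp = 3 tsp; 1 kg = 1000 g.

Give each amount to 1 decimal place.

Scaling factor: 10/12 = 5/6.
chopped pecans: 2.5 cup × 5/6 × 110 g/cup ÷ 1000 g/kg ≈ 0.2 kg
rolled oats: (3 tbsp + 2 tsp = 11/3 tbsp) × 5/6 ÷ 16 tbsp/cup × 90 g/cup ≈ 17.2 g
all-purpose flour: (2 cup + 7 tbsp = 2.4375 cup) × 5/6 × 125 g/cup ≈ 253.9 g

chopped pecans: 0.2 kg; rolled oats: 17.2 g; all-purpose flour: 253.9 g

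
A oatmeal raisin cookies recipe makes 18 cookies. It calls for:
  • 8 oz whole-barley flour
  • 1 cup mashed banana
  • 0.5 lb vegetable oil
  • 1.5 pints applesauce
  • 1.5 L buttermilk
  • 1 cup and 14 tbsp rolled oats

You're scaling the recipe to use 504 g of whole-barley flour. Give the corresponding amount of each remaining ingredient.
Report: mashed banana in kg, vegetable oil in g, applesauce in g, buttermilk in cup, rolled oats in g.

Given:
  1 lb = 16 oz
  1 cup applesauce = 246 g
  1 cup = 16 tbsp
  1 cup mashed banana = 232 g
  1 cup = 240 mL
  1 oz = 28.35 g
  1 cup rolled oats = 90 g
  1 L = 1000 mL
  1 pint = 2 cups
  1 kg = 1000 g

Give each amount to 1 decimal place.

mashed banana: 0.5 kg; vegetable oil: 504.0 g; applesauce: 1640.0 g; buttermilk: 13.9 cup; rolled oats: 375.0 g

The original recipe has 226.8 g of whole-barley flour, so the scaling factor is 504 ÷ 226.8 = 20/9.
mashed banana: 1 cup × 20/9 × 232 g/cup ÷ 1000 g/kg ≈ 0.5 kg
vegetable oil: 0.5 lb × 20/9 × 16 oz/lb × 28.35 g/oz = 504.0 g
applesauce: 1.5 pint × 20/9 × 2 cup/pint × 246 g/cup = 1640.0 g
buttermilk: 1.5 L × 20/9 × 1000 mL/L ÷ 240 mL/cup ≈ 13.9 cup
rolled oats: (1 cup + 14 tbsp = 1.875 cup) × 20/9 × 90 g/cup = 375.0 g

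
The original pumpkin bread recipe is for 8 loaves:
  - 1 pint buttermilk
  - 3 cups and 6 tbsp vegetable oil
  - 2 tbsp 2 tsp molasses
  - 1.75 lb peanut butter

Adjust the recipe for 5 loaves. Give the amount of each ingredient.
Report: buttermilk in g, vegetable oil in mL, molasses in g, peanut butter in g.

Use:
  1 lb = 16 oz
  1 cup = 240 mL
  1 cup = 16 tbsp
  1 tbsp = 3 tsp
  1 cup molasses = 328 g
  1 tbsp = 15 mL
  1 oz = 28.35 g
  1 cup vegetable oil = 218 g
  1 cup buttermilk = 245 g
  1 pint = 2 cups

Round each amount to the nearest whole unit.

buttermilk: 306 g; vegetable oil: 506 mL; molasses: 34 g; peanut butter: 496 g

Scaling factor: 5/8 = 0.625.
buttermilk: 1 pint × 5/8 × 2 cup/pint × 245 g/cup ≈ 306 g
vegetable oil: (3 cup + 6 tbsp = 3.375 cup) × 5/8 × 240 mL/cup ≈ 506 mL
molasses: (2 tbsp + 2 tsp = 8/3 tbsp) × 5/8 ÷ 16 tbsp/cup × 328 g/cup ≈ 34 g
peanut butter: 1.75 lb × 5/8 × 16 oz/lb × 28.35 g/oz ≈ 496 g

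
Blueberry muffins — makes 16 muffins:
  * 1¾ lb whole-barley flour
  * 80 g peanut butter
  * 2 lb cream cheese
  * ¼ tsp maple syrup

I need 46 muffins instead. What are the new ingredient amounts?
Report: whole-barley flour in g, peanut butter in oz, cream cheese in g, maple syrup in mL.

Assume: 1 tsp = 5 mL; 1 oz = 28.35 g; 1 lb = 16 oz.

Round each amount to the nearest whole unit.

Scaling factor: 46/16 = 23/8 = 2.875.
whole-barley flour: 1.75 lb × 23/8 × 16 oz/lb × 28.35 g/oz ≈ 2282 g
peanut butter: 80 g × 23/8 ÷ 28.35 g/oz ≈ 8 oz
cream cheese: 2 lb × 23/8 × 16 oz/lb × 28.35 g/oz ≈ 2608 g
maple syrup: 0.25 tsp × 23/8 × 5 mL/tsp ≈ 4 mL

whole-barley flour: 2282 g; peanut butter: 8 oz; cream cheese: 2608 g; maple syrup: 4 mL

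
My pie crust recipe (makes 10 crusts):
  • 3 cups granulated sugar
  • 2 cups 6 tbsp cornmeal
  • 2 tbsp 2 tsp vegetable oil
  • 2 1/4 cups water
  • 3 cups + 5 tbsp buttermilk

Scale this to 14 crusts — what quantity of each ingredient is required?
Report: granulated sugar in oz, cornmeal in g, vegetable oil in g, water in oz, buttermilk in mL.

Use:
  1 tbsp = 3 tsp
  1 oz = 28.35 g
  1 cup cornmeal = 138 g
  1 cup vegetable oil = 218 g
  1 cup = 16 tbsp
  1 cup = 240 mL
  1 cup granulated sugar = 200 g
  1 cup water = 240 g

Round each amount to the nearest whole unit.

Scaling factor: 14/10 = 7/5 = 1.4.
granulated sugar: 3 cup × 7/5 × 200 g/cup ÷ 28.35 g/oz ≈ 30 oz
cornmeal: (2 cup + 6 tbsp = 2.375 cup) × 7/5 × 138 g/cup ≈ 459 g
vegetable oil: (2 tbsp + 2 tsp = 8/3 tbsp) × 7/5 ÷ 16 tbsp/cup × 218 g/cup ≈ 51 g
water: 2.25 cup × 7/5 × 240 g/cup ÷ 28.35 g/oz ≈ 27 oz
buttermilk: (3 cup + 5 tbsp = 3.3125 cup) × 7/5 × 240 mL/cup = 1113 mL

granulated sugar: 30 oz; cornmeal: 459 g; vegetable oil: 51 g; water: 27 oz; buttermilk: 1113 mL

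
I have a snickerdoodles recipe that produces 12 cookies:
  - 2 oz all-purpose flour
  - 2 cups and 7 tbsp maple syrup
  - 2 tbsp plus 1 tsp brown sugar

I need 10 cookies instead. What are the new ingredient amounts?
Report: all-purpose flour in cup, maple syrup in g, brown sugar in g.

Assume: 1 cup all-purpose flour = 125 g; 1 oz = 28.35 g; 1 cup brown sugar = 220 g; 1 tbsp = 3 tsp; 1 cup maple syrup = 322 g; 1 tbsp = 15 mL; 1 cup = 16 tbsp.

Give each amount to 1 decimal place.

Scaling factor: 10/12 = 5/6.
all-purpose flour: 2 oz × 5/6 × 28.35 g/oz ÷ 125 g/cup ≈ 0.4 cup
maple syrup: (2 cup + 7 tbsp = 2.4375 cup) × 5/6 × 322 g/cup ≈ 654.1 g
brown sugar: (2 tbsp + 1 tsp = 7/3 tbsp) × 5/6 ÷ 16 tbsp/cup × 220 g/cup ≈ 26.7 g

all-purpose flour: 0.4 cup; maple syrup: 654.1 g; brown sugar: 26.7 g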